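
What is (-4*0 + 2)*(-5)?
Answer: -10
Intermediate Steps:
(-4*0 + 2)*(-5) = (0 + 2)*(-5) = 2*(-5) = -10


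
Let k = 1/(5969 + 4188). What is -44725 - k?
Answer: -454271826/10157 ≈ -44725.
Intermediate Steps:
k = 1/10157 ≈ 9.8454e-5
-44725 - k = -44725 - 1*1/10157 = -44725 - 1/10157 = -454271826/10157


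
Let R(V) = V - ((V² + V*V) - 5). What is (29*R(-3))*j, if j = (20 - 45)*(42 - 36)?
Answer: 69600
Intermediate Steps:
R(V) = 5 + V - 2*V² (R(V) = V - ((V² + V²) - 5) = V - (2*V² - 5) = V - (-5 + 2*V²) = V + (5 - 2*V²) = 5 + V - 2*V²)
j = -150 (j = -25*6 = -150)
(29*R(-3))*j = (29*(5 - 3 - 2*(-3)²))*(-150) = (29*(5 - 3 - 2*9))*(-150) = (29*(5 - 3 - 18))*(-150) = (29*(-16))*(-150) = -464*(-150) = 69600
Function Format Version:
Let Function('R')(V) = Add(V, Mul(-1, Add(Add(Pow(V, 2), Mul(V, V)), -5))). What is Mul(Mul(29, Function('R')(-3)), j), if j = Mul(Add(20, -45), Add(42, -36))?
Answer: 69600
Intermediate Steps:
Function('R')(V) = Add(5, V, Mul(-2, Pow(V, 2))) (Function('R')(V) = Add(V, Mul(-1, Add(Add(Pow(V, 2), Pow(V, 2)), -5))) = Add(V, Mul(-1, Add(Mul(2, Pow(V, 2)), -5))) = Add(V, Mul(-1, Add(-5, Mul(2, Pow(V, 2))))) = Add(V, Add(5, Mul(-2, Pow(V, 2)))) = Add(5, V, Mul(-2, Pow(V, 2))))
j = -150 (j = Mul(-25, 6) = -150)
Mul(Mul(29, Function('R')(-3)), j) = Mul(Mul(29, Add(5, -3, Mul(-2, Pow(-3, 2)))), -150) = Mul(Mul(29, Add(5, -3, Mul(-2, 9))), -150) = Mul(Mul(29, Add(5, -3, -18)), -150) = Mul(Mul(29, -16), -150) = Mul(-464, -150) = 69600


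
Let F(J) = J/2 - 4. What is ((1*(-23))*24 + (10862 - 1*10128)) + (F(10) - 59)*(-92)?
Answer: 5518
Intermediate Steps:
F(J) = -4 + J/2 (F(J) = J*(1/2) - 4 = J/2 - 4 = -4 + J/2)
((1*(-23))*24 + (10862 - 1*10128)) + (F(10) - 59)*(-92) = ((1*(-23))*24 + (10862 - 1*10128)) + ((-4 + (1/2)*10) - 59)*(-92) = (-23*24 + (10862 - 10128)) + ((-4 + 5) - 59)*(-92) = (-552 + 734) + (1 - 59)*(-92) = 182 - 58*(-92) = 182 + 5336 = 5518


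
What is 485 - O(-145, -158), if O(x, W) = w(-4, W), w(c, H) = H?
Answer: 643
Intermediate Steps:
O(x, W) = W
485 - O(-145, -158) = 485 - 1*(-158) = 485 + 158 = 643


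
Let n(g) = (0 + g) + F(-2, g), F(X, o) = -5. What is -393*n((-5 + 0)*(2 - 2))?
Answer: 1965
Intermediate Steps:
n(g) = -5 + g (n(g) = (0 + g) - 5 = g - 5 = -5 + g)
-393*n((-5 + 0)*(2 - 2)) = -393*(-5 + (-5 + 0)*(2 - 2)) = -393*(-5 - 5*0) = -393*(-5 + 0) = -393*(-5) = 1965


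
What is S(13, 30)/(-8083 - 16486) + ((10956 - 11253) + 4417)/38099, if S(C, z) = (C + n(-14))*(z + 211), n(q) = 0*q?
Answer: -18139887/936054331 ≈ -0.019379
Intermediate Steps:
n(q) = 0
S(C, z) = C*(211 + z) (S(C, z) = (C + 0)*(z + 211) = C*(211 + z))
S(13, 30)/(-8083 - 16486) + ((10956 - 11253) + 4417)/38099 = (13*(211 + 30))/(-8083 - 16486) + ((10956 - 11253) + 4417)/38099 = (13*241)/(-24569) + (-297 + 4417)*(1/38099) = 3133*(-1/24569) + 4120*(1/38099) = -3133/24569 + 4120/38099 = -18139887/936054331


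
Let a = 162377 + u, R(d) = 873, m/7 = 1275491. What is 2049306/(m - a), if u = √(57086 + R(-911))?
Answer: 17964339354360/76843807865641 + 22542366*√479/76843807865641 ≈ 0.23378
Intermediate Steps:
m = 8928437 (m = 7*1275491 = 8928437)
u = 11*√479 (u = √(57086 + 873) = √57959 = 11*√479 ≈ 240.75)
a = 162377 + 11*√479 ≈ 1.6262e+5
2049306/(m - a) = 2049306/(8928437 - (162377 + 11*√479)) = 2049306/(8928437 + (-162377 - 11*√479)) = 2049306/(8766060 - 11*√479)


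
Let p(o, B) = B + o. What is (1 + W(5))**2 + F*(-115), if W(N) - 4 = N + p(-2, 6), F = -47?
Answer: 5601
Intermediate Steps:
W(N) = 8 + N (W(N) = 4 + (N + (6 - 2)) = 4 + (N + 4) = 4 + (4 + N) = 8 + N)
(1 + W(5))**2 + F*(-115) = (1 + (8 + 5))**2 - 47*(-115) = (1 + 13)**2 + 5405 = 14**2 + 5405 = 196 + 5405 = 5601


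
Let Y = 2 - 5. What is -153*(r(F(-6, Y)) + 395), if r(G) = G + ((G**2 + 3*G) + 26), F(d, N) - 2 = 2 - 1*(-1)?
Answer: -71298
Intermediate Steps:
Y = -3
F(d, N) = 5 (F(d, N) = 2 + (2 - 1*(-1)) = 2 + (2 + 1) = 2 + 3 = 5)
r(G) = 26 + G**2 + 4*G (r(G) = G + (26 + G**2 + 3*G) = 26 + G**2 + 4*G)
-153*(r(F(-6, Y)) + 395) = -153*((26 + 5**2 + 4*5) + 395) = -153*((26 + 25 + 20) + 395) = -153*(71 + 395) = -153*466 = -71298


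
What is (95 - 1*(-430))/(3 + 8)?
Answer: 525/11 ≈ 47.727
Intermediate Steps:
(95 - 1*(-430))/(3 + 8) = (95 + 430)/11 = (1/11)*525 = 525/11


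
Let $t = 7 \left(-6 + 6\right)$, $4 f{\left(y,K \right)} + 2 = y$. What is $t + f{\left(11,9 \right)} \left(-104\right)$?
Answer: $-234$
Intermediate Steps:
$f{\left(y,K \right)} = - \frac{1}{2} + \frac{y}{4}$
$t = 0$ ($t = 7 \cdot 0 = 0$)
$t + f{\left(11,9 \right)} \left(-104\right) = 0 + \left(- \frac{1}{2} + \frac{1}{4} \cdot 11\right) \left(-104\right) = 0 + \left(- \frac{1}{2} + \frac{11}{4}\right) \left(-104\right) = 0 + \frac{9}{4} \left(-104\right) = 0 - 234 = -234$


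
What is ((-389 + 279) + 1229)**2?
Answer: 1252161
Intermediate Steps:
((-389 + 279) + 1229)**2 = (-110 + 1229)**2 = 1119**2 = 1252161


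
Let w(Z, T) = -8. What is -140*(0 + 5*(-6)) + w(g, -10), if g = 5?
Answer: 4192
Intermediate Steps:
-140*(0 + 5*(-6)) + w(g, -10) = -140*(0 + 5*(-6)) - 8 = -140*(0 - 30) - 8 = -140*(-30) - 8 = 4200 - 8 = 4192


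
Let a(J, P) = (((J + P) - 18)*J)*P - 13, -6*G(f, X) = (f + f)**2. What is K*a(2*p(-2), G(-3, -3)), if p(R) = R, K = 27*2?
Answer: -36990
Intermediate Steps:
K = 54
G(f, X) = -2*f**2/3 (G(f, X) = -(f + f)**2/6 = -4*f**2/6 = -2*f**2/3)
a(J, P) = -13 + J*P*(-18 + J + P) (a(J, P) = ((-18 + J + P)*J)*P - 13 = (J*(-18 + J + P))*P - 13 = J*P*(-18 + J + P) - 13 = -13 + J*P*(-18 + J + P))
K*a(2*p(-2), G(-3, -3)) = 54*(-13 + (2*(-2))*(-2/3*(-3)**2)**2 + (-2/3*(-3)**2)*(2*(-2))**2 - 18*2*(-2)*(-2/3*(-3)**2)) = 54*(-13 - 4*(-2/3*9)**2 - 2/3*9*(-4)**2 - 18*(-4)*(-2/3*9)) = 54*(-13 - 4*(-6)**2 - 6*16 - 18*(-4)*(-6)) = 54*(-13 - 4*36 - 96 - 432) = 54*(-13 - 144 - 96 - 432) = 54*(-685) = -36990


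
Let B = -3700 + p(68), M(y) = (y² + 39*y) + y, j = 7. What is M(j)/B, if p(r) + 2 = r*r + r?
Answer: 329/990 ≈ 0.33232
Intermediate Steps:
M(y) = y² + 40*y
p(r) = -2 + r + r² (p(r) = -2 + (r*r + r) = -2 + (r² + r) = -2 + (r + r²) = -2 + r + r²)
B = 990 (B = -3700 + (-2 + 68 + 68²) = -3700 + (-2 + 68 + 4624) = -3700 + 4690 = 990)
M(j)/B = (7*(40 + 7))/990 = (7*47)*(1/990) = 329*(1/990) = 329/990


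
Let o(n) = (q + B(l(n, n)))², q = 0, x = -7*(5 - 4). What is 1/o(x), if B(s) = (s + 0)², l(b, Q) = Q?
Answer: 1/2401 ≈ 0.00041649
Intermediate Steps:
x = -7 (x = -7*1 = -7)
B(s) = s²
o(n) = n⁴ (o(n) = (0 + n²)² = (n²)² = n⁴)
1/o(x) = 1/((-7)⁴) = 1/2401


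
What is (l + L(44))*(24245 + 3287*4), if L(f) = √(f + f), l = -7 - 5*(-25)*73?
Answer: 340949374 + 74786*√22 ≈ 3.4130e+8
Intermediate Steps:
l = 9118 (l = -7 + 125*73 = -7 + 9125 = 9118)
L(f) = √2*√f (L(f) = √(2*f) = √2*√f)
(l + L(44))*(24245 + 3287*4) = (9118 + √2*√44)*(24245 + 3287*4) = (9118 + √2*(2*√11))*(24245 + 13148) = (9118 + 2*√22)*37393 = 340949374 + 74786*√22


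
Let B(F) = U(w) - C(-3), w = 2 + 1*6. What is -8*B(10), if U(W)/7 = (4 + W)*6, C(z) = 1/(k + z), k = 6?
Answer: -12088/3 ≈ -4029.3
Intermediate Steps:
C(z) = 1/(6 + z)
w = 8 (w = 2 + 6 = 8)
U(W) = 168 + 42*W (U(W) = 7*((4 + W)*6) = 7*(24 + 6*W) = 168 + 42*W)
B(F) = 1511/3 (B(F) = (168 + 42*8) - 1/(6 - 3) = (168 + 336) - 1/3 = 504 - 1*1/3 = 504 - 1/3 = 1511/3)
-8*B(10) = -8*1511/3 = -12088/3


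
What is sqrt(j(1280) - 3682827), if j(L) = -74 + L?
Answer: 3*I*sqrt(409069) ≈ 1918.8*I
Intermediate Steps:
sqrt(j(1280) - 3682827) = sqrt((-74 + 1280) - 3682827) = sqrt(1206 - 3682827) = sqrt(-3681621) = 3*I*sqrt(409069)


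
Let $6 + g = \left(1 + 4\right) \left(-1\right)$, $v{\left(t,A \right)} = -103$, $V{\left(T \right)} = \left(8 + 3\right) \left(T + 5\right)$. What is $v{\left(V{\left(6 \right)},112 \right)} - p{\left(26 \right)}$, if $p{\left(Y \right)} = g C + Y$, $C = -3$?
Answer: $-162$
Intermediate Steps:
$V{\left(T \right)} = 55 + 11 T$ ($V{\left(T \right)} = 11 \left(5 + T\right) = 55 + 11 T$)
$g = -11$ ($g = -6 + \left(1 + 4\right) \left(-1\right) = -6 + 5 \left(-1\right) = -6 - 5 = -11$)
$p{\left(Y \right)} = 33 + Y$ ($p{\left(Y \right)} = \left(-11\right) \left(-3\right) + Y = 33 + Y$)
$v{\left(V{\left(6 \right)},112 \right)} - p{\left(26 \right)} = -103 - \left(33 + 26\right) = -103 - 59 = -162$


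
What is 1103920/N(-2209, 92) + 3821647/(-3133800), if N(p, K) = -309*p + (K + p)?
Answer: 53685705737/133277380200 ≈ 0.40281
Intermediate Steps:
N(p, K) = K - 308*p
1103920/N(-2209, 92) + 3821647/(-3133800) = 1103920/(92 - 308*(-2209)) + 3821647/(-3133800) = 1103920/(92 + 680372) + 3821647*(-1/3133800) = 1103920/680464 - 3821647/3133800 = 1103920*(1/680464) - 3821647/3133800 = 68995/42529 - 3821647/3133800 = 53685705737/133277380200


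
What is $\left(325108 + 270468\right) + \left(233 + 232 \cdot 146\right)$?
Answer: $629681$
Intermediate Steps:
$\left(325108 + 270468\right) + \left(233 + 232 \cdot 146\right) = 595576 + \left(233 + 33872\right) = 595576 + 34105 = 629681$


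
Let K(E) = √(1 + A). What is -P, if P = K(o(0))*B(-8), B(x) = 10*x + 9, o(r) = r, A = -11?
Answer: 71*I*√10 ≈ 224.52*I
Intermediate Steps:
B(x) = 9 + 10*x
K(E) = I*√10 (K(E) = √(1 - 11) = √(-10) = I*√10)
P = -71*I*√10 (P = (I*√10)*(9 + 10*(-8)) = (I*√10)*(9 - 80) = (I*√10)*(-71) = -71*I*√10 ≈ -224.52*I)
-P = -(-71)*I*√10 = 71*I*√10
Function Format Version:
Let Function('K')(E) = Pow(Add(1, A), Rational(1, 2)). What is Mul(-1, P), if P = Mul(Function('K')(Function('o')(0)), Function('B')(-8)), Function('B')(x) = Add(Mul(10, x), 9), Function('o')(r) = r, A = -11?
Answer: Mul(71, I, Pow(10, Rational(1, 2))) ≈ Mul(224.52, I)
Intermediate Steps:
Function('B')(x) = Add(9, Mul(10, x))
Function('K')(E) = Mul(I, Pow(10, Rational(1, 2))) (Function('K')(E) = Pow(Add(1, -11), Rational(1, 2)) = Pow(-10, Rational(1, 2)) = Mul(I, Pow(10, Rational(1, 2))))
P = Mul(-71, I, Pow(10, Rational(1, 2))) (P = Mul(Mul(I, Pow(10, Rational(1, 2))), Add(9, Mul(10, -8))) = Mul(Mul(I, Pow(10, Rational(1, 2))), Add(9, -80)) = Mul(Mul(I, Pow(10, Rational(1, 2))), -71) = Mul(-71, I, Pow(10, Rational(1, 2))) ≈ Mul(-224.52, I))
Mul(-1, P) = Mul(-1, Mul(-71, I, Pow(10, Rational(1, 2)))) = Mul(71, I, Pow(10, Rational(1, 2)))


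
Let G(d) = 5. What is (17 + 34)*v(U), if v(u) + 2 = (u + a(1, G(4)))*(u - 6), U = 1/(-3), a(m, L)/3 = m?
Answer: -2890/3 ≈ -963.33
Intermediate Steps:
a(m, L) = 3*m
U = -1/3 ≈ -0.33333
v(u) = -2 + (-6 + u)*(3 + u) (v(u) = -2 + (u + 3*1)*(u - 6) = -2 + (u + 3)*(-6 + u) = -2 + (3 + u)*(-6 + u) = -2 + (-6 + u)*(3 + u))
(17 + 34)*v(U) = (17 + 34)*(-20 + (-1/3)**2 - 3*(-1/3)) = 51*(-20 + 1/9 + 1) = 51*(-170/9) = -2890/3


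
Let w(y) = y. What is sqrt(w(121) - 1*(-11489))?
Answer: 3*sqrt(1290) ≈ 107.75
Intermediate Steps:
sqrt(w(121) - 1*(-11489)) = sqrt(121 - 1*(-11489)) = sqrt(121 + 11489) = sqrt(11610) = 3*sqrt(1290)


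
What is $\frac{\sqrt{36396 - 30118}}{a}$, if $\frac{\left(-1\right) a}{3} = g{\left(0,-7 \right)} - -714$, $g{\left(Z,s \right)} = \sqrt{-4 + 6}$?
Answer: $- \frac{119 \sqrt{6278}}{254897} + \frac{\sqrt{3139}}{764691} \approx -0.036917$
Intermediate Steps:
$g{\left(Z,s \right)} = \sqrt{2}$
$a = -2142 - 3 \sqrt{2}$ ($a = - 3 \left(\sqrt{2} - -714\right) = - 3 \left(\sqrt{2} + 714\right) = - 3 \left(714 + \sqrt{2}\right) = -2142 - 3 \sqrt{2} \approx -2146.2$)
$\frac{\sqrt{36396 - 30118}}{a} = \frac{\sqrt{36396 - 30118}}{-2142 - 3 \sqrt{2}} = \frac{\sqrt{6278}}{-2142 - 3 \sqrt{2}}$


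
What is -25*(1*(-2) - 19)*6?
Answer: 3150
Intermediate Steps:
-25*(1*(-2) - 19)*6 = -25*(-2 - 19)*6 = -(-525)*6 = -25*(-126) = 3150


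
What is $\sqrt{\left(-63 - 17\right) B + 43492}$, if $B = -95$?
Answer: $2 \sqrt{12773} \approx 226.04$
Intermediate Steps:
$\sqrt{\left(-63 - 17\right) B + 43492} = \sqrt{\left(-63 - 17\right) \left(-95\right) + 43492} = \sqrt{\left(-80\right) \left(-95\right) + 43492} = \sqrt{7600 + 43492} = \sqrt{51092} = 2 \sqrt{12773}$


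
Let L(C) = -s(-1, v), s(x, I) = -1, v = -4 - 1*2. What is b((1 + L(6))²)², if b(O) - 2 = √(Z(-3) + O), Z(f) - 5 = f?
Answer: (2 + √6)² ≈ 19.798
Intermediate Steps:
v = -6 (v = -4 - 2 = -6)
Z(f) = 5 + f
L(C) = 1 (L(C) = -1*(-1) = 1)
b(O) = 2 + √(2 + O) (b(O) = 2 + √((5 - 3) + O) = 2 + √(2 + O))
b((1 + L(6))²)² = (2 + √(2 + (1 + 1)²))² = (2 + √(2 + 2²))² = (2 + √(2 + 4))² = (2 + √6)²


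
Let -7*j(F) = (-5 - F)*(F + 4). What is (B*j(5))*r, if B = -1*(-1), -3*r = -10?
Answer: 300/7 ≈ 42.857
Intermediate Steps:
r = 10/3 (r = -1/3*(-10) = 10/3 ≈ 3.3333)
B = 1
j(F) = -(-5 - F)*(4 + F)/7 (j(F) = -(-5 - F)*(F + 4)/7 = -(-5 - F)*(4 + F)/7)
(B*j(5))*r = (1*(20/7 + (1/7)*5**2 + (9/7)*5))*(10/3) = (1*(20/7 + (1/7)*25 + 45/7))*(10/3) = (1*(20/7 + 25/7 + 45/7))*(10/3) = (1*(90/7))*(10/3) = (90/7)*(10/3) = 300/7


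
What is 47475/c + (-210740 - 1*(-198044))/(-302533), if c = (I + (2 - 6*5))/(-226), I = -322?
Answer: 1324892607/43219 ≈ 30655.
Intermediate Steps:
c = 175/113 (c = (-322 + (2 - 6*5))/(-226) = -(-322 + (2 - 30))/226 = -(-322 - 28)/226 = -1/226*(-350) = 175/113 ≈ 1.5487)
47475/c + (-210740 - 1*(-198044))/(-302533) = 47475/(175/113) + (-210740 - 1*(-198044))/(-302533) = 47475*(113/175) + (-210740 + 198044)*(-1/302533) = 214587/7 - 12696*(-1/302533) = 214587/7 + 12696/302533 = 1324892607/43219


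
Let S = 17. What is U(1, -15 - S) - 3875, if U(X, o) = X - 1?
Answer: -3875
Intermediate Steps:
U(X, o) = -1 + X
U(1, -15 - S) - 3875 = (-1 + 1) - 3875 = 0 - 3875 = -3875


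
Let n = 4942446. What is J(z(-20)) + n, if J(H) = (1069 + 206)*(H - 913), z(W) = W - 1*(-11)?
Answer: 3766896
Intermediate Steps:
z(W) = 11 + W (z(W) = W + 11 = 11 + W)
J(H) = -1164075 + 1275*H (J(H) = 1275*(-913 + H) = -1164075 + 1275*H)
J(z(-20)) + n = (-1164075 + 1275*(11 - 20)) + 4942446 = (-1164075 + 1275*(-9)) + 4942446 = (-1164075 - 11475) + 4942446 = -1175550 + 4942446 = 3766896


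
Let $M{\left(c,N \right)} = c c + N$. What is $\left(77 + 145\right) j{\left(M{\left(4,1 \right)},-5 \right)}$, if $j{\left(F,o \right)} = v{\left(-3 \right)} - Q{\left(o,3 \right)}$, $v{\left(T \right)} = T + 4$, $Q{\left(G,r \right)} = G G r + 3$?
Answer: $-17094$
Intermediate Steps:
$M{\left(c,N \right)} = N + c^{2}$ ($M{\left(c,N \right)} = c^{2} + N = N + c^{2}$)
$Q{\left(G,r \right)} = 3 + r G^{2}$ ($Q{\left(G,r \right)} = G^{2} r + 3 = r G^{2} + 3 = 3 + r G^{2}$)
$v{\left(T \right)} = 4 + T$
$j{\left(F,o \right)} = -2 - 3 o^{2}$ ($j{\left(F,o \right)} = \left(4 - 3\right) - \left(3 + 3 o^{2}\right) = 1 - \left(3 + 3 o^{2}\right) = -2 - 3 o^{2}$)
$\left(77 + 145\right) j{\left(M{\left(4,1 \right)},-5 \right)} = \left(77 + 145\right) \left(-2 - 3 \left(-5\right)^{2}\right) = 222 \left(-2 - 75\right) = 222 \left(-77\right) = -17094$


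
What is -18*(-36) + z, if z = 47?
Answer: 695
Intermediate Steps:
-18*(-36) + z = -18*(-36) + 47 = 648 + 47 = 695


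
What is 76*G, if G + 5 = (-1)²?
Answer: -304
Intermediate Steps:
G = -4 (G = -5 + (-1)² = -5 + 1 = -4)
76*G = 76*(-4) = -304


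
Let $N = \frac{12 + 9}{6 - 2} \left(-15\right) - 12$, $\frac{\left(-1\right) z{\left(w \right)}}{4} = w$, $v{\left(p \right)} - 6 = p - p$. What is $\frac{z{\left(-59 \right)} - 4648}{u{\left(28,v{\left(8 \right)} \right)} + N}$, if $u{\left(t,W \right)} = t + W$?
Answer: $\frac{17648}{227} \approx 77.745$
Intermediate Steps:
$v{\left(p \right)} = 6$ ($v{\left(p \right)} = 6 + \left(p - p\right) = 6 + 0 = 6$)
$z{\left(w \right)} = - 4 w$
$N = - \frac{363}{4}$ ($N = \frac{21}{4} \left(-15\right) - 12 = - \frac{315}{4} - 12 = - \frac{363}{4} \approx -90.75$)
$u{\left(t,W \right)} = W + t$
$\frac{z{\left(-59 \right)} - 4648}{u{\left(28,v{\left(8 \right)} \right)} + N} = \frac{\left(-4\right) \left(-59\right) - 4648}{\left(6 + 28\right) - \frac{363}{4}} = \frac{236 - 4648}{34 - \frac{363}{4}} = - \frac{4412}{- \frac{227}{4}} = \left(-4412\right) \left(- \frac{4}{227}\right) = \frac{17648}{227}$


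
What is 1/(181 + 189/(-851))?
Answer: 851/153842 ≈ 0.0055316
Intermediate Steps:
1/(181 + 189/(-851)) = 1/(181 + 189*(-1/851)) = 1/(181 - 189/851) = 1/(153842/851) = 851/153842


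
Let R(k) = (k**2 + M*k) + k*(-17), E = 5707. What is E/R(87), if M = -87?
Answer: -5707/1479 ≈ -3.8587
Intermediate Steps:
R(k) = k**2 - 104*k (R(k) = (k**2 - 87*k) + k*(-17) = (k**2 - 87*k) - 17*k = k**2 - 104*k)
E/R(87) = 5707/((87*(-104 + 87))) = 5707/((87*(-17))) = 5707/(-1479) = 5707*(-1/1479) = -5707/1479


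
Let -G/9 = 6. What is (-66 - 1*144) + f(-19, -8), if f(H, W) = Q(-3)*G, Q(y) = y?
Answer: -48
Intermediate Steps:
G = -54 (G = -9*6 = -54)
f(H, W) = 162 (f(H, W) = -3*(-54) = 162)
(-66 - 1*144) + f(-19, -8) = (-66 - 1*144) + 162 = (-66 - 144) + 162 = -210 + 162 = -48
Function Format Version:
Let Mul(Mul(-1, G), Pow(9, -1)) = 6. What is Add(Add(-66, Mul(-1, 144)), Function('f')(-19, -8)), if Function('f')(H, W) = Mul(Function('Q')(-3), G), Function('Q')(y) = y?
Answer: -48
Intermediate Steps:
G = -54 (G = Mul(-9, 6) = -54)
Function('f')(H, W) = 162 (Function('f')(H, W) = Mul(-3, -54) = 162)
Add(Add(-66, Mul(-1, 144)), Function('f')(-19, -8)) = Add(Add(-66, Mul(-1, 144)), 162) = Add(Add(-66, -144), 162) = Add(-210, 162) = -48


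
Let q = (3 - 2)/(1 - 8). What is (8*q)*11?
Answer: -88/7 ≈ -12.571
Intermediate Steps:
q = -1/7 (q = 1/(-7) = 1*(-1/7) = -1/7 ≈ -0.14286)
(8*q)*11 = (8*(-1/7))*11 = -8/7*11 = -88/7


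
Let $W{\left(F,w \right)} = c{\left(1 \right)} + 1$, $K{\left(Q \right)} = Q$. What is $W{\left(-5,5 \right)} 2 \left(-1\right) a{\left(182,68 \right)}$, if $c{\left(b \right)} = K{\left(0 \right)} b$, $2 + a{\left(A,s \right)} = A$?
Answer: $-360$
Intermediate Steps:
$a{\left(A,s \right)} = -2 + A$
$c{\left(b \right)} = 0$ ($c{\left(b \right)} = 0 b = 0$)
$W{\left(F,w \right)} = 1$ ($W{\left(F,w \right)} = 0 + 1 = 1$)
$W{\left(-5,5 \right)} 2 \left(-1\right) a{\left(182,68 \right)} = 1 \cdot 2 \left(-1\right) \left(-2 + 182\right) = 2 \left(-1\right) 180 = \left(-2\right) 180 = -360$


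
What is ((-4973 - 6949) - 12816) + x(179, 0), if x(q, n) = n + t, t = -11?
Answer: -24749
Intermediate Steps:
x(q, n) = -11 + n (x(q, n) = n - 11 = -11 + n)
((-4973 - 6949) - 12816) + x(179, 0) = ((-4973 - 6949) - 12816) + (-11 + 0) = (-11922 - 12816) - 11 = -24738 - 11 = -24749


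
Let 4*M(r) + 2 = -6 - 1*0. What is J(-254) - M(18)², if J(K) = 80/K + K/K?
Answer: -421/127 ≈ -3.3150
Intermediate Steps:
M(r) = -2 (M(r) = -½ + (-6 - 1*0)/4 = -½ + (-6 + 0)/4 = -½ + (¼)*(-6) = -½ - 3/2 = -2)
J(K) = 1 + 80/K (J(K) = 80/K + 1 = 1 + 80/K)
J(-254) - M(18)² = (80 - 254)/(-254) - 1*(-2)² = -1/254*(-174) - 1*4 = 87/127 - 4 = -421/127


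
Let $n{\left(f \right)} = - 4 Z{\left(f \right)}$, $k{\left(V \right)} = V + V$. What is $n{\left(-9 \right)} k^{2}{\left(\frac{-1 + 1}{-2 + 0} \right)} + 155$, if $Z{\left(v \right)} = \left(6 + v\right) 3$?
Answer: $155$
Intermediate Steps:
$k{\left(V \right)} = 2 V$
$Z{\left(v \right)} = 18 + 3 v$
$n{\left(f \right)} = -72 - 12 f$ ($n{\left(f \right)} = - 4 \left(18 + 3 f\right) = -72 - 12 f$)
$n{\left(-9 \right)} k^{2}{\left(\frac{-1 + 1}{-2 + 0} \right)} + 155 = \left(-72 - -108\right) \left(2 \frac{-1 + 1}{-2 + 0}\right)^{2} + 155 = \left(-72 + 108\right) \left(2 \frac{0}{-2}\right)^{2} + 155 = 36 \left(2 \cdot 0 \left(- \frac{1}{2}\right)\right)^{2} + 155 = 36 \left(2 \cdot 0\right)^{2} + 155 = 36 \cdot 0^{2} + 155 = 36 \cdot 0 + 155 = 0 + 155 = 155$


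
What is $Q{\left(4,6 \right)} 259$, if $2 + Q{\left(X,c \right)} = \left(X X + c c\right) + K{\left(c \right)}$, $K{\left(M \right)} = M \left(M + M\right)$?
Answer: $31598$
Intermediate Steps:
$K{\left(M \right)} = 2 M^{2}$ ($K{\left(M \right)} = M 2 M = 2 M^{2}$)
$Q{\left(X,c \right)} = -2 + X^{2} + 3 c^{2}$ ($Q{\left(X,c \right)} = -2 + \left(\left(X X + c c\right) + 2 c^{2}\right) = -2 + \left(\left(X^{2} + c^{2}\right) + 2 c^{2}\right) = -2 + \left(X^{2} + 3 c^{2}\right) = -2 + X^{2} + 3 c^{2}$)
$Q{\left(4,6 \right)} 259 = \left(-2 + 4^{2} + 3 \cdot 6^{2}\right) 259 = \left(-2 + 16 + 3 \cdot 36\right) 259 = \left(-2 + 16 + 108\right) 259 = 122 \cdot 259 = 31598$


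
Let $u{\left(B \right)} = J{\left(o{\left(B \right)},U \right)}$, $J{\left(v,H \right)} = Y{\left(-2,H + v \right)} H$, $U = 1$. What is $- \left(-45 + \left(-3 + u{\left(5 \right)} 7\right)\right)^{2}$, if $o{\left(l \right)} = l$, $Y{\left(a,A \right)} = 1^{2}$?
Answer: $-1681$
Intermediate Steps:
$Y{\left(a,A \right)} = 1$
$J{\left(v,H \right)} = H$ ($J{\left(v,H \right)} = 1 H = H$)
$u{\left(B \right)} = 1$
$- \left(-45 + \left(-3 + u{\left(5 \right)} 7\right)\right)^{2} = - \left(-45 + \left(-3 + 1 \cdot 7\right)\right)^{2} = - \left(-45 + \left(-3 + 7\right)\right)^{2} = - \left(-45 + 4\right)^{2} = - \left(-41\right)^{2} = \left(-1\right) 1681 = -1681$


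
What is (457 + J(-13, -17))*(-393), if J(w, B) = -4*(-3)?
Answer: -184317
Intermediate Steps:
J(w, B) = 12
(457 + J(-13, -17))*(-393) = (457 + 12)*(-393) = 469*(-393) = -184317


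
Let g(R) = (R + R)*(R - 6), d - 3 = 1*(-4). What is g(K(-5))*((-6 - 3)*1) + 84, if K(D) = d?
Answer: -42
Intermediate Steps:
d = -1 (d = 3 + 1*(-4) = 3 - 4 = -1)
K(D) = -1
g(R) = 2*R*(-6 + R) (g(R) = (2*R)*(-6 + R) = 2*R*(-6 + R))
g(K(-5))*((-6 - 3)*1) + 84 = (2*(-1)*(-6 - 1))*((-6 - 3)*1) + 84 = (2*(-1)*(-7))*(-9*1) + 84 = 14*(-9) + 84 = -126 + 84 = -42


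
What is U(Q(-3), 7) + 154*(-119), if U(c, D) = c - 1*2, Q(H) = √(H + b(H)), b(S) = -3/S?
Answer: -18328 + I*√2 ≈ -18328.0 + 1.4142*I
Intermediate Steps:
Q(H) = √(H - 3/H)
U(c, D) = -2 + c (U(c, D) = c - 2 = -2 + c)
U(Q(-3), 7) + 154*(-119) = (-2 + √(-3 - 3/(-3))) + 154*(-119) = (-2 + √(-3 - 3*(-⅓))) - 18326 = (-2 + √(-3 + 1)) - 18326 = (-2 + √(-2)) - 18326 = (-2 + I*√2) - 18326 = -18328 + I*√2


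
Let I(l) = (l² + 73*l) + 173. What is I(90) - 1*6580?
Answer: 8263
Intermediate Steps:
I(l) = 173 + l² + 73*l
I(90) - 1*6580 = (173 + 90² + 73*90) - 1*6580 = (173 + 8100 + 6570) - 6580 = 14843 - 6580 = 8263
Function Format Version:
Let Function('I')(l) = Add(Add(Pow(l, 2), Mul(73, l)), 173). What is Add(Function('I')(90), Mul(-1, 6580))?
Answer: 8263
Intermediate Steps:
Function('I')(l) = Add(173, Pow(l, 2), Mul(73, l))
Add(Function('I')(90), Mul(-1, 6580)) = Add(Add(173, Pow(90, 2), Mul(73, 90)), Mul(-1, 6580)) = Add(Add(173, 8100, 6570), -6580) = Add(14843, -6580) = 8263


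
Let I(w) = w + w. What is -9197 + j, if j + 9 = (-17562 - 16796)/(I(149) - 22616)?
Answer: -102712575/11159 ≈ -9204.5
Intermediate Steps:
I(w) = 2*w
j = -83252/11159 (j = -9 + (-17562 - 16796)/(2*149 - 22616) = -9 - 34358/(298 - 22616) = -9 - 34358/(-22318) = -9 - 34358*(-1/22318) = -9 + 17179/11159 = -83252/11159 ≈ -7.4605)
-9197 + j = -9197 - 83252/11159 = -102712575/11159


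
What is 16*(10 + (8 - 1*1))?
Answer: 272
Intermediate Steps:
16*(10 + (8 - 1*1)) = 16*(10 + (8 - 1)) = 16*(10 + 7) = 16*17 = 272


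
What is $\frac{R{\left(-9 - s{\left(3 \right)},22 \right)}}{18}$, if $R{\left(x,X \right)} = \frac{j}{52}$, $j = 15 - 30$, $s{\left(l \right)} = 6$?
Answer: $- \frac{5}{312} \approx -0.016026$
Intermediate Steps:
$j = -15$
$R{\left(x,X \right)} = - \frac{15}{52}$
$\frac{R{\left(-9 - s{\left(3 \right)},22 \right)}}{18} = - \frac{15}{52 \cdot 18} = \left(- \frac{15}{52}\right) \frac{1}{18} = - \frac{5}{312}$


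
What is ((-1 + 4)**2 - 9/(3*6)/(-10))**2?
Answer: 32761/400 ≈ 81.902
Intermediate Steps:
((-1 + 4)**2 - 9/(3*6)/(-10))**2 = (3**2 - 9/18*(-1/10))**2 = (9 - 9*1/18*(-1/10))**2 = (9 - 1/2*(-1/10))**2 = (9 + 1/20)**2 = (181/20)**2 = 32761/400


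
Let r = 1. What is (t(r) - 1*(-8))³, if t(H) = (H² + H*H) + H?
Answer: 1331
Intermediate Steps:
t(H) = H + 2*H² (t(H) = (H² + H²) + H = 2*H² + H = H + 2*H²)
(t(r) - 1*(-8))³ = (1*(1 + 2*1) - 1*(-8))³ = (1*(1 + 2) + 8)³ = (1*3 + 8)³ = (3 + 8)³ = 11³ = 1331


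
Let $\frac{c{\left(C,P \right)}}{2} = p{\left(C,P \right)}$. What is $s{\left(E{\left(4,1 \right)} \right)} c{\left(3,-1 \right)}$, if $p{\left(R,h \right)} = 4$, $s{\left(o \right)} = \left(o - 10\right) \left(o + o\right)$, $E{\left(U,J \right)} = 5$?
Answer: $-400$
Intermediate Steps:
$s{\left(o \right)} = 2 o \left(-10 + o\right)$ ($s{\left(o \right)} = \left(-10 + o\right) 2 o = 2 o \left(-10 + o\right)$)
$c{\left(C,P \right)} = 8$ ($c{\left(C,P \right)} = 2 \cdot 4 = 8$)
$s{\left(E{\left(4,1 \right)} \right)} c{\left(3,-1 \right)} = 2 \cdot 5 \left(-10 + 5\right) 8 = 2 \cdot 5 \left(-5\right) 8 = \left(-50\right) 8 = -400$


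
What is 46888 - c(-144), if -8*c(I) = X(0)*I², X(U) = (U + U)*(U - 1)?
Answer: 46888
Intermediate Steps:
X(U) = 2*U*(-1 + U) (X(U) = (2*U)*(-1 + U) = 2*U*(-1 + U))
c(I) = 0 (c(I) = -2*0*(-1 + 0)*I²/8 = -2*0*(-1)*I²/8 = -0*I² = -⅛*0 = 0)
46888 - c(-144) = 46888 - 1*0 = 46888 + 0 = 46888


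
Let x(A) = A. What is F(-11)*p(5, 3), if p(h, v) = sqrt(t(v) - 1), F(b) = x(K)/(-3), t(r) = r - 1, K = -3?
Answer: 1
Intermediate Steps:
t(r) = -1 + r
F(b) = 1 (F(b) = -3/(-3) = -3*(-1/3) = 1)
p(h, v) = sqrt(-2 + v) (p(h, v) = sqrt((-1 + v) - 1) = sqrt(-2 + v))
F(-11)*p(5, 3) = 1*sqrt(-2 + 3) = 1*sqrt(1) = 1*1 = 1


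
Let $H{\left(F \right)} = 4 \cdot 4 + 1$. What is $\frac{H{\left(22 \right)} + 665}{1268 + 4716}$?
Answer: $\frac{31}{272} \approx 0.11397$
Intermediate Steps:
$H{\left(F \right)} = 17$ ($H{\left(F \right)} = 16 + 1 = 17$)
$\frac{H{\left(22 \right)} + 665}{1268 + 4716} = \frac{17 + 665}{1268 + 4716} = \frac{682}{5984} = 682 \cdot \frac{1}{5984} = \frac{31}{272}$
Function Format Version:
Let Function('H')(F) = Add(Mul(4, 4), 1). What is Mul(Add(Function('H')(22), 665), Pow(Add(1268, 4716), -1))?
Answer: Rational(31, 272) ≈ 0.11397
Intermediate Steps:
Function('H')(F) = 17 (Function('H')(F) = Add(16, 1) = 17)
Mul(Add(Function('H')(22), 665), Pow(Add(1268, 4716), -1)) = Mul(Add(17, 665), Pow(Add(1268, 4716), -1)) = Mul(682, Pow(5984, -1)) = Mul(682, Rational(1, 5984)) = Rational(31, 272)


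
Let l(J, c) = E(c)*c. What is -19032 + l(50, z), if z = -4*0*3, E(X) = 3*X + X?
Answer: -19032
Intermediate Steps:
E(X) = 4*X
z = 0 (z = 0*3 = 0)
l(J, c) = 4*c**2 (l(J, c) = (4*c)*c = 4*c**2)
-19032 + l(50, z) = -19032 + 4*0**2 = -19032 + 4*0 = -19032 + 0 = -19032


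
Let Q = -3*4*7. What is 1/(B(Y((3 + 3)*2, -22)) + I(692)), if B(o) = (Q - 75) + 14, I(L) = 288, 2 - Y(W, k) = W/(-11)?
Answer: 1/143 ≈ 0.0069930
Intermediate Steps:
Q = -84 (Q = -12*7 = -84)
Y(W, k) = 2 + W/11 (Y(W, k) = 2 - W/(-11) = 2 - (-1)*W/11 = 2 + W/11)
B(o) = -145 (B(o) = (-84 - 75) + 14 = -159 + 14 = -145)
1/(B(Y((3 + 3)*2, -22)) + I(692)) = 1/(-145 + 288) = 1/143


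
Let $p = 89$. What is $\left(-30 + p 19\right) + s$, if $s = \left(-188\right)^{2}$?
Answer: $37005$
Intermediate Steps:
$s = 35344$
$\left(-30 + p 19\right) + s = \left(-30 + 89 \cdot 19\right) + 35344 = \left(-30 + 1691\right) + 35344 = 1661 + 35344 = 37005$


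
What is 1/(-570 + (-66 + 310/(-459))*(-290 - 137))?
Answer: 459/12806278 ≈ 3.5842e-5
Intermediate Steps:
1/(-570 + (-66 + 310/(-459))*(-290 - 137)) = 1/(-570 + (-66 + 310*(-1/459))*(-427)) = 1/(-570 + (-66 - 310/459)*(-427)) = 1/(-570 - 30604/459*(-427)) = 1/(-570 + 13067908/459) = 1/(12806278/459) = 459/12806278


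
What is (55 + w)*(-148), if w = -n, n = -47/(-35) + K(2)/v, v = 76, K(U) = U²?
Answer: -5275756/665 ≈ -7933.5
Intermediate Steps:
n = 928/665 (n = -47/(-35) + 2²/76 = -47*(-1/35) + 4*(1/76) = 47/35 + 1/19 = 928/665 ≈ 1.3955)
w = -928/665 (w = -1*928/665 = -928/665 ≈ -1.3955)
(55 + w)*(-148) = (55 - 928/665)*(-148) = (35647/665)*(-148) = -5275756/665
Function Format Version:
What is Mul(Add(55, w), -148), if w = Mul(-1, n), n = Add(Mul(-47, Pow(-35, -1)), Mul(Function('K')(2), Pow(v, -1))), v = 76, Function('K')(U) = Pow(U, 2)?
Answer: Rational(-5275756, 665) ≈ -7933.5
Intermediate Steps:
n = Rational(928, 665) (n = Add(Mul(-47, Pow(-35, -1)), Mul(Pow(2, 2), Pow(76, -1))) = Add(Mul(-47, Rational(-1, 35)), Mul(4, Rational(1, 76))) = Add(Rational(47, 35), Rational(1, 19)) = Rational(928, 665) ≈ 1.3955)
w = Rational(-928, 665) (w = Mul(-1, Rational(928, 665)) = Rational(-928, 665) ≈ -1.3955)
Mul(Add(55, w), -148) = Mul(Add(55, Rational(-928, 665)), -148) = Mul(Rational(35647, 665), -148) = Rational(-5275756, 665)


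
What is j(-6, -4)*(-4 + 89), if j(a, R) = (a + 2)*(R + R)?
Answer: 2720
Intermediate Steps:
j(a, R) = 2*R*(2 + a) (j(a, R) = (2 + a)*(2*R) = 2*R*(2 + a))
j(-6, -4)*(-4 + 89) = (2*(-4)*(2 - 6))*(-4 + 89) = (2*(-4)*(-4))*85 = 32*85 = 2720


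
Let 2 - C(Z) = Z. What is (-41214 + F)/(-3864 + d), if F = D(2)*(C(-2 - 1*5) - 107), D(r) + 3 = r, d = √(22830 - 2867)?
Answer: 158872224/14910533 + 41116*√19963/14910533 ≈ 11.045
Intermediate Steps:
C(Z) = 2 - Z
d = √19963 ≈ 141.29
D(r) = -3 + r
F = 98 (F = (-3 + 2)*((2 - (-2 - 1*5)) - 107) = -((2 - (-2 - 5)) - 107) = -((2 - 1*(-7)) - 107) = -((2 + 7) - 107) = -(9 - 107) = -1*(-98) = 98)
(-41214 + F)/(-3864 + d) = (-41214 + 98)/(-3864 + √19963) = -41116/(-3864 + √19963)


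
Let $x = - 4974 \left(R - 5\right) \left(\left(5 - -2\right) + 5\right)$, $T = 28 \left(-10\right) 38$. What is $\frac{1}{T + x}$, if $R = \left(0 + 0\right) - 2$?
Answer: $\frac{1}{407176} \approx 2.4559 \cdot 10^{-6}$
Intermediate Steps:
$R = -2$ ($R = 0 - 2 = -2$)
$T = -10640$ ($T = \left(-280\right) 38 = -10640$)
$x = 417816$ ($x = - 4974 \left(-2 - 5\right) \left(\left(5 - -2\right) + 5\right) = - 4974 \left(- 7 \left(\left(5 + 2\right) + 5\right)\right) = - 4974 \left(- 7 \left(7 + 5\right)\right) = - 4974 \left(\left(-7\right) 12\right) = \left(-4974\right) \left(-84\right) = 417816$)
$\frac{1}{T + x} = \frac{1}{-10640 + 417816} = \frac{1}{407176}$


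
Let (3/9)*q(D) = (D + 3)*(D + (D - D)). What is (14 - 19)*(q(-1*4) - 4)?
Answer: -40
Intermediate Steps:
q(D) = 3*D*(3 + D) (q(D) = 3*((D + 3)*(D + (D - D))) = 3*((3 + D)*(D + 0)) = 3*((3 + D)*D) = 3*(D*(3 + D)) = 3*D*(3 + D))
(14 - 19)*(q(-1*4) - 4) = (14 - 19)*(3*(-1*4)*(3 - 1*4) - 4) = -5*(3*(-4)*(3 - 4) - 4) = -5*(3*(-4)*(-1) - 4) = -5*(12 - 4) = -5*8 = -40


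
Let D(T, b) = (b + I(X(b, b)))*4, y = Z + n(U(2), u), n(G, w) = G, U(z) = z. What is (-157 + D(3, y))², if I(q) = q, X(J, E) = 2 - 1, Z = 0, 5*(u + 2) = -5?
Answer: 21025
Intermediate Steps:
u = -3 (u = -2 + (⅕)*(-5) = -2 - 1 = -3)
X(J, E) = 1
y = 2 (y = 0 + 2 = 2)
D(T, b) = 4 + 4*b (D(T, b) = (b + 1)*4 = (1 + b)*4 = 4 + 4*b)
(-157 + D(3, y))² = (-157 + (4 + 4*2))² = (-157 + (4 + 8))² = (-157 + 12)² = (-145)² = 21025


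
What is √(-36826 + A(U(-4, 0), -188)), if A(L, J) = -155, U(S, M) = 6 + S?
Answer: 3*I*√4109 ≈ 192.3*I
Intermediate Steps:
√(-36826 + A(U(-4, 0), -188)) = √(-36826 - 155) = √(-36981) = 3*I*√4109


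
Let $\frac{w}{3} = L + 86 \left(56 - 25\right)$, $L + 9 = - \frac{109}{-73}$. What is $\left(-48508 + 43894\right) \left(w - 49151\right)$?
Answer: $\frac{13868821182}{73} \approx 1.8998 \cdot 10^{8}$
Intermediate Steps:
$L = - \frac{548}{73}$ ($L = -9 - \frac{109}{-73} = -9 - - \frac{109}{73} = -9 + \frac{109}{73} = - \frac{548}{73} \approx -7.5069$)
$w = \frac{582210}{73}$ ($w = 3 \left(- \frac{548}{73} + 86 \left(56 - 25\right)\right) = 3 \left(- \frac{548}{73} + 86 \cdot 31\right) = 3 \left(- \frac{548}{73} + 2666\right) = 3 \cdot \frac{194070}{73} = \frac{582210}{73} \approx 7975.5$)
$\left(-48508 + 43894\right) \left(w - 49151\right) = \left(-48508 + 43894\right) \left(\frac{582210}{73} - 49151\right) = \left(-4614\right) \left(- \frac{3005813}{73}\right) = \frac{13868821182}{73}$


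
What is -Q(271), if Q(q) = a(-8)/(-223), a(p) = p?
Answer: -8/223 ≈ -0.035874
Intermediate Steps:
Q(q) = 8/223 (Q(q) = -8/(-223) = -8*(-1/223) = 8/223)
-Q(271) = -1*8/223 = -8/223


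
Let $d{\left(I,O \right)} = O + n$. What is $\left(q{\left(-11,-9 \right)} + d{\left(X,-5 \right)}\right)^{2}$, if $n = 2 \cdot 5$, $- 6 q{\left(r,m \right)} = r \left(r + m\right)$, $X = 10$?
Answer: $\frac{9025}{9} \approx 1002.8$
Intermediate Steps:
$q{\left(r,m \right)} = - \frac{r \left(m + r\right)}{6}$ ($q{\left(r,m \right)} = - \frac{r \left(r + m\right)}{6} = - \frac{r \left(m + r\right)}{6}$)
$n = 10$
$d{\left(I,O \right)} = 10 + O$ ($d{\left(I,O \right)} = O + 10 = 10 + O$)
$\left(q{\left(-11,-9 \right)} + d{\left(X,-5 \right)}\right)^{2} = \left(\left(- \frac{1}{6}\right) \left(-11\right) \left(-9 - 11\right) + \left(10 - 5\right)\right)^{2} = \left(\left(- \frac{1}{6}\right) \left(-11\right) \left(-20\right) + 5\right)^{2} = \left(- \frac{110}{3} + 5\right)^{2} = \left(- \frac{95}{3}\right)^{2} = \frac{9025}{9}$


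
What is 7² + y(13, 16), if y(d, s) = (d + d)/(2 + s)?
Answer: 454/9 ≈ 50.444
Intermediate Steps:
y(d, s) = 2*d/(2 + s) (y(d, s) = (2*d)/(2 + s) = 2*d/(2 + s))
7² + y(13, 16) = 7² + 2*13/(2 + 16) = 49 + 2*13/18 = 49 + 2*13*(1/18) = 49 + 13/9 = 454/9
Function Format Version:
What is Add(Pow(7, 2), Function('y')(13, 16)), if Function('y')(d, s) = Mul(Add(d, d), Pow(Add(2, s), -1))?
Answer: Rational(454, 9) ≈ 50.444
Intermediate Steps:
Function('y')(d, s) = Mul(2, d, Pow(Add(2, s), -1)) (Function('y')(d, s) = Mul(Mul(2, d), Pow(Add(2, s), -1)) = Mul(2, d, Pow(Add(2, s), -1)))
Add(Pow(7, 2), Function('y')(13, 16)) = Add(Pow(7, 2), Mul(2, 13, Pow(Add(2, 16), -1))) = Add(49, Mul(2, 13, Pow(18, -1))) = Add(49, Mul(2, 13, Rational(1, 18))) = Add(49, Rational(13, 9)) = Rational(454, 9)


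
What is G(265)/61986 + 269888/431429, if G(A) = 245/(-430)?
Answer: 1438696730827/2299859987484 ≈ 0.62556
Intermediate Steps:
G(A) = -49/86 (G(A) = 245*(-1/430) = -49/86)
G(265)/61986 + 269888/431429 = -49/86/61986 + 269888/431429 = -49/86*1/61986 + 269888*(1/431429) = -49/5330796 + 269888/431429 = 1438696730827/2299859987484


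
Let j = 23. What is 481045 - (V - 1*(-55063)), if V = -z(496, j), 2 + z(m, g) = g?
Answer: 426003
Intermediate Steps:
z(m, g) = -2 + g
V = -21 (V = -(-2 + 23) = -1*21 = -21)
481045 - (V - 1*(-55063)) = 481045 - (-21 - 1*(-55063)) = 481045 - (-21 + 55063) = 481045 - 1*55042 = 481045 - 55042 = 426003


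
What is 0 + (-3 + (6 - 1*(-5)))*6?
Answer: 48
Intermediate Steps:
0 + (-3 + (6 - 1*(-5)))*6 = 0 + (-3 + (6 + 5))*6 = 0 + (-3 + 11)*6 = 0 + 8*6 = 0 + 48 = 48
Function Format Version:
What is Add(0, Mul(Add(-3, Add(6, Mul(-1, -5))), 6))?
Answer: 48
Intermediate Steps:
Add(0, Mul(Add(-3, Add(6, Mul(-1, -5))), 6)) = Add(0, Mul(Add(-3, Add(6, 5)), 6)) = Add(0, Mul(Add(-3, 11), 6)) = Add(0, Mul(8, 6)) = Add(0, 48) = 48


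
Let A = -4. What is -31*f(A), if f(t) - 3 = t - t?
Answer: -93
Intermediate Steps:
f(t) = 3 (f(t) = 3 + (t - t) = 3 + 0 = 3)
-31*f(A) = -31*3 = -93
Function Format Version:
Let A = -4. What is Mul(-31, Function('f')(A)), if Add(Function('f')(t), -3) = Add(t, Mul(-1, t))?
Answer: -93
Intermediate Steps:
Function('f')(t) = 3 (Function('f')(t) = Add(3, Add(t, Mul(-1, t))) = Add(3, 0) = 3)
Mul(-31, Function('f')(A)) = Mul(-31, 3) = -93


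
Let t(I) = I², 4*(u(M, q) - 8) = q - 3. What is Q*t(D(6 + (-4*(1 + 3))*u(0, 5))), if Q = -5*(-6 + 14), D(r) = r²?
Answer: -11424400000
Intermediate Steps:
u(M, q) = 29/4 + q/4 (u(M, q) = 8 + (q - 3)/4 = 8 + (-3 + q)/4 = 8 + (-¾ + q/4) = 29/4 + q/4)
Q = -40 (Q = -5*8 = -40)
Q*t(D(6 + (-4*(1 + 3))*u(0, 5))) = -40*(6 + (-4*(1 + 3))*(29/4 + (¼)*5))⁴ = -40*(6 + (-4*4)*(29/4 + 5/4))⁴ = -40*(6 - 16*17/2)⁴ = -40*(6 - 136)⁴ = -40*((-130)²)² = -40*16900² = -40*285610000 = -11424400000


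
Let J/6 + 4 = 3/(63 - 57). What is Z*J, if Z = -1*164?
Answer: 3444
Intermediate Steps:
Z = -164
J = -21 (J = -24 + 6*(3/(63 - 57)) = -24 + 6*(3/6) = -24 + 6*(3*(1/6)) = -24 + 6*(1/2) = -24 + 3 = -21)
Z*J = -164*(-21) = 3444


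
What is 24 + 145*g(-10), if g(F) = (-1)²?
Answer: 169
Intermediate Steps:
g(F) = 1
24 + 145*g(-10) = 24 + 145*1 = 24 + 145 = 169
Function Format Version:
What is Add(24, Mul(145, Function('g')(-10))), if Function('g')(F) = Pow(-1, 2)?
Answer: 169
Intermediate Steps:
Function('g')(F) = 1
Add(24, Mul(145, Function('g')(-10))) = Add(24, Mul(145, 1)) = Add(24, 145) = 169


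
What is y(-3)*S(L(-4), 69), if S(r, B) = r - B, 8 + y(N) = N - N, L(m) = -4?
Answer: 584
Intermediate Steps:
y(N) = -8 (y(N) = -8 + (N - N) = -8 + 0 = -8)
y(-3)*S(L(-4), 69) = -8*(-4 - 1*69) = -8*(-4 - 69) = -8*(-73) = 584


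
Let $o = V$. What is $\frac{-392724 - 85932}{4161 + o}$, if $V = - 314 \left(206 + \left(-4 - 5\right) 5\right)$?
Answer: $\frac{478656}{46393} \approx 10.317$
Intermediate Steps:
$V = -50554$ ($V = - 314 \left(206 - 45\right) = \left(-314\right) 161 = -50554$)
$o = -50554$
$\frac{-392724 - 85932}{4161 + o} = \frac{-392724 - 85932}{4161 - 50554} = - \frac{478656}{-46393} = \left(-478656\right) \left(- \frac{1}{46393}\right) = \frac{478656}{46393}$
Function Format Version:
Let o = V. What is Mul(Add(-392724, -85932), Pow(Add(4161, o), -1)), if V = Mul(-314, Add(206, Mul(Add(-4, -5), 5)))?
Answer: Rational(478656, 46393) ≈ 10.317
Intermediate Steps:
V = -50554 (V = Mul(-314, Add(206, Mul(-9, 5))) = Mul(-314, Add(206, -45)) = Mul(-314, 161) = -50554)
o = -50554
Mul(Add(-392724, -85932), Pow(Add(4161, o), -1)) = Mul(Add(-392724, -85932), Pow(Add(4161, -50554), -1)) = Mul(-478656, Pow(-46393, -1)) = Mul(-478656, Rational(-1, 46393)) = Rational(478656, 46393)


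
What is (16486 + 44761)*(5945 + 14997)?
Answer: 1282634674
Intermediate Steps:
(16486 + 44761)*(5945 + 14997) = 61247*20942 = 1282634674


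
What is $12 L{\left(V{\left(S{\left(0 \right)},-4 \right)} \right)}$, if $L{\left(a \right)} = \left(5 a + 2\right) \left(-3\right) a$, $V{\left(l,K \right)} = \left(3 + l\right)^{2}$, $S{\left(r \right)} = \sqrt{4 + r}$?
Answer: $-114300$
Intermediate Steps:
$L{\left(a \right)} = a \left(-6 - 15 a\right)$ ($L{\left(a \right)} = \left(2 + 5 a\right) \left(-3\right) a = \left(-6 - 15 a\right) a = a \left(-6 - 15 a\right)$)
$12 L{\left(V{\left(S{\left(0 \right)},-4 \right)} \right)} = 12 \left(- 3 \left(3 + \sqrt{4 + 0}\right)^{2} \left(2 + 5 \left(3 + \sqrt{4 + 0}\right)^{2}\right)\right) = 12 \left(- 3 \left(3 + \sqrt{4}\right)^{2} \left(2 + 5 \left(3 + \sqrt{4}\right)^{2}\right)\right) = 12 \left(- 3 \left(3 + 2\right)^{2} \left(2 + 5 \left(3 + 2\right)^{2}\right)\right) = 12 \left(- 3 \cdot 5^{2} \left(2 + 5 \cdot 5^{2}\right)\right) = 12 \left(\left(-3\right) 25 \left(2 + 5 \cdot 25\right)\right) = 12 \left(\left(-3\right) 25 \left(2 + 125\right)\right) = 12 \left(\left(-3\right) 25 \cdot 127\right) = 12 \left(-9525\right) = -114300$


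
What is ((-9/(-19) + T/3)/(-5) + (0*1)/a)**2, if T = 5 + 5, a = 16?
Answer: 47089/81225 ≈ 0.57973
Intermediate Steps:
T = 10
((-9/(-19) + T/3)/(-5) + (0*1)/a)**2 = ((-9/(-19) + 10/3)/(-5) + (0*1)/16)**2 = ((-9*(-1/19) + 10*(1/3))*(-1/5) + 0*(1/16))**2 = ((9/19 + 10/3)*(-1/5) + 0)**2 = ((217/57)*(-1/5) + 0)**2 = (-217/285 + 0)**2 = (-217/285)**2 = 47089/81225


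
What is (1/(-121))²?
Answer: 1/14641 ≈ 6.8301e-5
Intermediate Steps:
(1/(-121))² = (-1/121)² = 1/14641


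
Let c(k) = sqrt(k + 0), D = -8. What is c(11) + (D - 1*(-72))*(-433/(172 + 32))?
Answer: -6928/51 + sqrt(11) ≈ -132.53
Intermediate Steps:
c(k) = sqrt(k)
c(11) + (D - 1*(-72))*(-433/(172 + 32)) = sqrt(11) + (-8 - 1*(-72))*(-433/(172 + 32)) = sqrt(11) + (-8 + 72)*(-433/204) = sqrt(11) + 64*(-433*1/204) = sqrt(11) + 64*(-433/204) = sqrt(11) - 6928/51 = -6928/51 + sqrt(11)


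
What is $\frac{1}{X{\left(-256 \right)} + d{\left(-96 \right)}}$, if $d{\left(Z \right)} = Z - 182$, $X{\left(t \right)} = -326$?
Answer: $- \frac{1}{604} \approx -0.0016556$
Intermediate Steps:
$d{\left(Z \right)} = -182 + Z$ ($d{\left(Z \right)} = Z - 182 = -182 + Z$)
$\frac{1}{X{\left(-256 \right)} + d{\left(-96 \right)}} = \frac{1}{-326 - 278} = \frac{1}{-604} = - \frac{1}{604}$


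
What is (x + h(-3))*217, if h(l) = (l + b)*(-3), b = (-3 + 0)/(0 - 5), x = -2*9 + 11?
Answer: 217/5 ≈ 43.400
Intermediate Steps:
x = -7 (x = -18 + 11 = -7)
b = 3/5 (b = -3/(-5) = -3*(-1/5) = 3/5 ≈ 0.60000)
h(l) = -9/5 - 3*l (h(l) = (l + 3/5)*(-3) = (3/5 + l)*(-3) = -9/5 - 3*l)
(x + h(-3))*217 = (-7 + (-9/5 - 3*(-3)))*217 = (-7 + (-9/5 + 9))*217 = (-7 + 36/5)*217 = (1/5)*217 = 217/5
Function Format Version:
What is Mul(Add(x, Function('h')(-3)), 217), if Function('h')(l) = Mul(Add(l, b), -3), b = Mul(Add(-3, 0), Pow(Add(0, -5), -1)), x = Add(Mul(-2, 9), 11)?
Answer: Rational(217, 5) ≈ 43.400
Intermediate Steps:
x = -7 (x = Add(-18, 11) = -7)
b = Rational(3, 5) (b = Mul(-3, Pow(-5, -1)) = Mul(-3, Rational(-1, 5)) = Rational(3, 5) ≈ 0.60000)
Function('h')(l) = Add(Rational(-9, 5), Mul(-3, l)) (Function('h')(l) = Mul(Add(l, Rational(3, 5)), -3) = Mul(Add(Rational(3, 5), l), -3) = Add(Rational(-9, 5), Mul(-3, l)))
Mul(Add(x, Function('h')(-3)), 217) = Mul(Add(-7, Add(Rational(-9, 5), Mul(-3, -3))), 217) = Mul(Add(-7, Add(Rational(-9, 5), 9)), 217) = Mul(Add(-7, Rational(36, 5)), 217) = Mul(Rational(1, 5), 217) = Rational(217, 5)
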